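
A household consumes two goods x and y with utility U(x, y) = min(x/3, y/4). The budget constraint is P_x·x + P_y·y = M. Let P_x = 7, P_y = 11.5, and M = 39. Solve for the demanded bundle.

x* = 1.7463, y* = 2.3284

Demand: x*(P_x,P_y,M) = 3·M/(3·P_x + 4·P_y), y* = 4·M/(3·P_x + 4·P_y).
Here 3·7 + 4·11.5 = 67, giving x* = 1.7463 and y* = 2.3284.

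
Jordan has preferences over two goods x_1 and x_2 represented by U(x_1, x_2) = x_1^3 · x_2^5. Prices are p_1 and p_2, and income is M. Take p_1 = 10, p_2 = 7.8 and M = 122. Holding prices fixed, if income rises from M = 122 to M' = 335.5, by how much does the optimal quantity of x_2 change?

Tangency: MRS = (3/5)·x_2/x_1 = p_1/p_2.
So 3·p_2·x_2 = 5·p_1·x_1; combined with the budget, a share 0.375 of income goes to x_1.
Demand: x_1*(p_1,p_2,M) = 0.375·M/p_1 and x_2* = 0.625·M/p_2.
At p_1=10, p_2=7.8, M=122: x_2* = 0.625·122/7.8 = 9.7756.
At M' = 335.5: x_2* = 26.883. Change: 26.883 − 9.7756 = 17.1074.

Δx_2* = 17.1074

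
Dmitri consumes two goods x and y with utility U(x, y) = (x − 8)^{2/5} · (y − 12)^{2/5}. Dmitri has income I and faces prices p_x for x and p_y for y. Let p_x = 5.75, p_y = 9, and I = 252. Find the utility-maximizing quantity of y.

y* = 17.4444

Let x' = x−8, y' = y−12. MRS = y'/x' = p_x/p_y.
After buying the subsistence bundle (8, 12), a share 0.5 of the remaining income goes to x: x* = 8 + 0.5·(I − 8p_x − 12p_y)/p_x.
Discretionary income = 252 − 8·5.75 − 12·9 = 98; y* = 12 + 0.5·98/9 = 17.4444.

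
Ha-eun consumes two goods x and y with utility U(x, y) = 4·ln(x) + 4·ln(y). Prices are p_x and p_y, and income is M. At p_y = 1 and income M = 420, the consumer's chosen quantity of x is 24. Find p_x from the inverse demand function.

MU_x/MU_y = (4·y)/(4·x); tangency sets this equal to p_x/p_y.
Rearranging, p_y·y = p_x·x. Substituting into the budget gives p_x·x·(1 + 1) = M.
Demand: x*(p_x,p_y,M) = 0.5·M/p_x and y* = 0.5·M/p_y.
Set x* = 24 in the demand function and solve for p_x: p_x = 8.75.

p_x = 8.75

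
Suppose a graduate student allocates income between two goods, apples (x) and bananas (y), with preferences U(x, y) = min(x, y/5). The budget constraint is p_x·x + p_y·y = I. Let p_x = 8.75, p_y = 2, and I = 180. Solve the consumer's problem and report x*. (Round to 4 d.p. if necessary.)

x* = 9.6

With perfect complements, no substitution: consume in ratio x:y = 1:5.
Budget: p_x·x + p_y·5·x = I, so (p_x + 5·p_y)·x = I.
Demand: x*(p_x,p_y,I) = I/(p_x + 5·p_y), y* = 5·I/(p_x + 5·p_y).
Here 8.75 + 5·2 = 18.75, giving x* = 9.6.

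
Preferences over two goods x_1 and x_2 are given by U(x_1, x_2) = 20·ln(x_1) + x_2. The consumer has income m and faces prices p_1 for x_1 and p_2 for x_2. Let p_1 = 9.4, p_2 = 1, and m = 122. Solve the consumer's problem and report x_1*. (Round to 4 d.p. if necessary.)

MU_x_1 = 20/x_1, MU_x_2 = 1. Tangency: 20/x_1 = p_1/p_2.
So x_1*(p_1,p_2) = 20·p_2/p_1, independent of income; and x_2* = (m − 20·p_2)/p_2.
At the given prices: x_1* = 20·1/9.4 = 2.1277.

x_1* = 2.1277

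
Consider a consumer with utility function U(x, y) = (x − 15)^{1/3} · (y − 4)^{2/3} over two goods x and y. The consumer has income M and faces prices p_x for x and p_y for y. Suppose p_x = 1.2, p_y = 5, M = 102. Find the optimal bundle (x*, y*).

x* = 32.7778, y* = 12.5333

This is Cobb-Douglas in (x−15, y−4): tangency gives 1/3·p_y·(y−4) = 2/3·p_x·(x−15).
After buying the subsistence bundle (15, 4), a share 1/3 of the remaining income goes to x: x* = 15 + 1/3·(M − 15p_x − 4p_y)/p_x.
Discretionary income = 102 − 15·1.2 − 4·5 = 64; x* = 15 + 1/3·64/1.2 = 32.7778; y* = 4 + 2/3·64/5 = 12.5333.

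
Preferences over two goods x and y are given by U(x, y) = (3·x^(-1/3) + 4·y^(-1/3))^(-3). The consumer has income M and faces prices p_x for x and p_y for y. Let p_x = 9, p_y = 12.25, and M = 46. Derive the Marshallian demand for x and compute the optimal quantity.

MU_x ∝ 3·x^(-4/3), MU_y ∝ 4·y^(-4/3), so MRS = (3/4)·(y/x)^(4/3) = p_x/p_y.
Hence y/x = ((4/3)·p_x/p_y)^(1/(4/3)), i.e. raised to the 0.75 power.
With the ratio pinned down, the budget gives x* = M/(p_x + p_y·(y/x)) and y* = (y/x)·x*.
Numerically y/x = 0.984654, so x* = 46/(9 + 12.25·0.984654) = 2.184.

x* = 2.184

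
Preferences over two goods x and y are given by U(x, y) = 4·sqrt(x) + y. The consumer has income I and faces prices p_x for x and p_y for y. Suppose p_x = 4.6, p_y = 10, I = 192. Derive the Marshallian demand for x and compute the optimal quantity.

Utility is quasi-linear in y; the FOC for x is 2/√x = p_x/p_y.
Thus x* = (2·p_y/p_x)² — independent of I — with the rest of income spent on y.
Plugging in: x* = (2·10/4.6)² = 18.9036.

x* = 18.9036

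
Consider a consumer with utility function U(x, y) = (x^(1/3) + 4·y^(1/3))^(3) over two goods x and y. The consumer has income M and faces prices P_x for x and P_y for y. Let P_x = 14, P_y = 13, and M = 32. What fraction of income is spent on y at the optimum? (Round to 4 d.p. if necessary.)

share on y = 0.8925

From the CES first-order condition, (1/4)·(y/x)^(2/3) = P_x/P_y.
Hence y/x = (4·P_x/P_y)^(1/(2/3)), i.e. raised to the 1.5 power.
Substitute y = (y/x)·x into the budget: x* = M/(P_x + P_y·(y/x)).
Numerically y/x = 8.940607, so x* = 32/(14 + 13·8.940607) = 0.2457 and y* = 8.940607·0.2457 = 2.1969.
Expenditure on y: 13·2.1969 = 28.5599; share = 0.8925.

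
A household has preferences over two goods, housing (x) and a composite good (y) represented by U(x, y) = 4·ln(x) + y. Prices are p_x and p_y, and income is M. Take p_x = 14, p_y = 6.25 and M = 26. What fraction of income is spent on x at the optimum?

MU_x = 4/x, MU_y = 1. Tangency: 4/x = p_x/p_y.
So x*(p_x,p_y) = 4·p_y/p_x, independent of income; and y* = (M − 4·p_y)/p_y.
At the given prices: x* = 4·6.25/14 = 1.7857, and y* = 0.16.
Expenditure on x: 14·1.7857 = 25; share = 0.9615.

share on x = 0.9615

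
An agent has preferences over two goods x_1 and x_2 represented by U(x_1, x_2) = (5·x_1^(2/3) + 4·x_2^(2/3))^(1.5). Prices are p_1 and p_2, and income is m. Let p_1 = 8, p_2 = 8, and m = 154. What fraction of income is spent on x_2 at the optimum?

share on x_2 = 0.3386

With the ratio pinned down, the budget gives x_1* = m/(p_1 + p_2·(x_2/x_1)) and x_2* = (x_2/x_1)·x_1*.
Numerically x_2/x_1 = 0.512, so x_1* = 154/(8 + 8·0.512) = 12.7315 and x_2* = 0.512·12.7315 = 6.5185.
Expenditure on x_2: 8·6.5185 = 52.1481; share = 0.3386.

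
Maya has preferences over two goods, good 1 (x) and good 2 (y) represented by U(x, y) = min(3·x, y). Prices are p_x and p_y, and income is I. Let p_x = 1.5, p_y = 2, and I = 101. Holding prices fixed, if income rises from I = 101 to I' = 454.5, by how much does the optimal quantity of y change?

With perfect complements, no substitution: consume in ratio x:y = 1:3.
Budget: p_x·x + p_y·3·x = I, so (p_x + 3·p_y)·x = I.
Demand: x*(p_x,p_y,I) = I/(p_x + 3·p_y), y* = 3·I/(p_x + 3·p_y).
Here 1.5 + 3·2 = 7.5, giving y* = 40.4.
At I' = 454.5: y* = 181.8. Change: 181.8 − 40.4 = 141.4.

Δy* = 141.4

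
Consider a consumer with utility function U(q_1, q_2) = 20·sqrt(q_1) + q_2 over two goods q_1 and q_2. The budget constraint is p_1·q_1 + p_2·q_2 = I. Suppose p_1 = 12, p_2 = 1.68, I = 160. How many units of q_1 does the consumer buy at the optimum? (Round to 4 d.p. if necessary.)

Set MRS = p_1/p_2: 10·q_1^(−1/2) = p_1/p_2.
Thus q_1* = (10·p_2/p_1)² — independent of I — with the rest of income spent on q_2.
Plugging in: q_1* = (10·1.68/12)² = 1.96.

q_1* = 1.96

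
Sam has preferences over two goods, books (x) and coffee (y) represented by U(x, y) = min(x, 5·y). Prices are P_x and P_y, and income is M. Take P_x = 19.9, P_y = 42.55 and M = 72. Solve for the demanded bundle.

x* = 2.5343, y* = 0.5069

Leontief preferences: the optimum is at the kink where x/5 = y/1, i.e. y = (1/5)·x.
Budget: P_x·x + P_y·(1/5)·x = M, so (5·P_x + P_y)·x = 5·M.
Demand: x*(P_x,P_y,M) = 5·M/(5·P_x + P_y), y* = M/(5·P_x + P_y).
Here 5·19.9 + 42.55 = 142.05, giving x* = 2.5343 and y* = 0.5069.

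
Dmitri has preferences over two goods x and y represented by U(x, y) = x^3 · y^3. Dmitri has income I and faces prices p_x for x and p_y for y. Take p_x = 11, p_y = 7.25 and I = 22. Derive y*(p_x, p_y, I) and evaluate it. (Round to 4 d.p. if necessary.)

At p_x=11, p_y=7.25, I=22: y* = 0.5·22/7.25 = 1.5172.

y* = 1.5172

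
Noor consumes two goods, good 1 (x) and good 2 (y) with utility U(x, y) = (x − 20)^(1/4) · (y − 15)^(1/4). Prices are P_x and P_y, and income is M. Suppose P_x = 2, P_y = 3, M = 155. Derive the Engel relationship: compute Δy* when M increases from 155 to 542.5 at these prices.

Δy* = 64.5833

Substituting into the budget: x* = 20 + 0.5·(M − 20·P_x − 15·P_y)/P_x, and y* = 15 + 0.5·(…)/P_y.
Discretionary income = 155 − 20·2 − 15·3 = 70; y* = 15 + 0.5·70/3 = 26.6667.
At M' = 542.5: y* = 91.25. Change: 91.25 − 26.6667 = 64.5833.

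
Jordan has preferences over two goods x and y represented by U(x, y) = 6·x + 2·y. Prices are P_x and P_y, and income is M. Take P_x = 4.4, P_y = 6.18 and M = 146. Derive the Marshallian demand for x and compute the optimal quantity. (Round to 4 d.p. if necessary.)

Linear utility — the consumer picks whichever good has higher MU/price: 6/4.4 = 1.3636 vs 2/6.18 = 0.3236.
x gives more utility per dollar, so spend all income on x: x* = M/P_x, y* = 0.
Numerically: x* = 33.1818, y* = 0.

x* = 33.1818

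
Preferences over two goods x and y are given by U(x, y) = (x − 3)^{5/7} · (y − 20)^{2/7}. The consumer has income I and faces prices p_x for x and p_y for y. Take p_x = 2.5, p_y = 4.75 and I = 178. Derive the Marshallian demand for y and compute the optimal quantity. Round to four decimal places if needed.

y* = 24.5414

This is Cobb-Douglas in (x−3, y−20): tangency gives 5/7·p_y·(y−20) = 2/7·p_x·(x−3).
Substituting into the budget: x* = 3 + 5/7·(I − 3·p_x − 20·p_y)/p_x, and y* = 20 + 2/7·(…)/p_y.
Discretionary income = 178 − 3·2.5 − 20·4.75 = 75.5; y* = 20 + 2/7·75.5/4.75 = 24.5414.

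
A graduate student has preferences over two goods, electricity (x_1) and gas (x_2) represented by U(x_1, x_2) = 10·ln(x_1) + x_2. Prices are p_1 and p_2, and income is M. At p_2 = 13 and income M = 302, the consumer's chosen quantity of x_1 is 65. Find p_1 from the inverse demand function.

Set MRS = p_1/p_2: (10/x_1)/1 = p_1/p_2.
So x_1*(p_1,p_2) = 10·p_2/p_1, independent of income; and x_2* = (M − 10·p_2)/p_2.
Set x_1* = 65 in the demand function and solve for p_1: p_1 = 2.

p_1 = 2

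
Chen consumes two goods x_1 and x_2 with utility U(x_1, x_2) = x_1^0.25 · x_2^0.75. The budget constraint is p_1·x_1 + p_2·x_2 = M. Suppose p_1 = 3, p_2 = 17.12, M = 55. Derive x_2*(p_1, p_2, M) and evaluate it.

Demand: x_1*(p_1,p_2,M) = 0.25·M/p_1 and x_2* = 0.75·M/p_2.
At p_1=3, p_2=17.12, M=55: x_2* = 0.75·55/17.12 = 2.4095.

x_2* = 2.4095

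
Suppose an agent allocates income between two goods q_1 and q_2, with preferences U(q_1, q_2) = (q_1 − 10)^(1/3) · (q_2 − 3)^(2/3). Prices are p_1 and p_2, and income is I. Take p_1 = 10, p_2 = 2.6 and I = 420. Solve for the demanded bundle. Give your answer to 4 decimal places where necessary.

q_1* = 20.4067, q_2* = 83.0513

Let q_1' = q_1−10, q_2' = q_2−3. MRS = (1/2)·q_2'/q_1' = p_1/p_2.
Substituting into the budget: q_1* = 10 + 1/3·(I − 10·p_1 − 3·p_2)/p_1, and q_2* = 3 + 2/3·(…)/p_2.
Discretionary income = 420 − 10·10 − 3·2.6 = 312.2; q_1* = 10 + 1/3·312.2/10 = 20.4067; q_2* = 3 + 2/3·312.2/2.6 = 83.0513.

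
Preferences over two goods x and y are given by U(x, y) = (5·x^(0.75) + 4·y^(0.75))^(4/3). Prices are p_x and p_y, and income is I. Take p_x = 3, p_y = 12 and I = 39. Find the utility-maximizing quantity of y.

y* = 0.0207

From the CES first-order condition, (5/4)·(y/x)^(0.25) = p_x/p_y.
Solve for the ratio: y/x = [(4/5)·p_x/p_y]^(4).
Substitute y = (y/x)·x into the budget: x* = I/(p_x + p_y·(y/x)).
Numerically y/x = 0.0016, so x* = 39/(3 + 12·0.0016) = 12.9173 and y* = 0.0016·12.9173 = 0.0207.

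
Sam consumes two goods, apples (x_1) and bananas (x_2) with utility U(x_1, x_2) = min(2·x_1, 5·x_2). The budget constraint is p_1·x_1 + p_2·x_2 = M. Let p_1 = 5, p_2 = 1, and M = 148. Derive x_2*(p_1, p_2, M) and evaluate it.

With perfect complements, no substitution: consume in ratio x_1:x_2 = 5:2.
Budget: p_1·x_1 + p_2·(2/5)·x_1 = M, so (5·p_1 + 2·p_2)·x_1 = 5·M.
Demand: x_1*(p_1,p_2,M) = 5·M/(5·p_1 + 2·p_2), x_2* = 2·M/(5·p_1 + 2·p_2).
Here 5·5 + 2·1 = 27, giving x_2* = 10.963.

x_2* = 10.963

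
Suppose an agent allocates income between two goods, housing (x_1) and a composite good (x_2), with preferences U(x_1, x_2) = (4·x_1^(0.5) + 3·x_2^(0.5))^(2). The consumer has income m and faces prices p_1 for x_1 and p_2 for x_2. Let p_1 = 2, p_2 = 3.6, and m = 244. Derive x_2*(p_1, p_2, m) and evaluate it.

From the CES first-order condition, (4/3)·(x_2/x_1)^(0.5) = p_1/p_2.
Hence x_2/x_1 = ((3/4)·p_1/p_2)^(1/(0.5)), i.e. raised to the 2 power.
With the ratio pinned down, the budget gives x_1* = m/(p_1 + p_2·(x_2/x_1)) and x_2* = (x_2/x_1)·x_1*.
Numerically x_2/x_1 = 0.173611, so x_1* = 244/(2 + 3.6·0.173611) = 92.9524 and x_2* = 0.173611·92.9524 = 16.1376.

x_2* = 16.1376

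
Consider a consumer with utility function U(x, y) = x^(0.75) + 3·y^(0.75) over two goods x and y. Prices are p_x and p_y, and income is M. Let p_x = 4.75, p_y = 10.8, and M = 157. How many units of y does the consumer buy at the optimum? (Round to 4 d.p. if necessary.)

MU_x ∝ x^(-0.25), MU_y ∝ 3·y^(-0.25), so MRS = (1/3)·(y/x)^(0.25) = p_x/p_y.
Hence y/x = (3·p_x/p_y)^(1/(0.25)), i.e. raised to the 4 power.
With the ratio pinned down, the budget gives x* = M/(p_x + p_y·(y/x)) and y* = (y/x)·x*.
Numerically y/x = 3.03085, so x* = 157/(4.75 + 10.8·3.03085) = 4.1885 and y* = 3.03085·4.1885 = 12.6949.

y* = 12.6949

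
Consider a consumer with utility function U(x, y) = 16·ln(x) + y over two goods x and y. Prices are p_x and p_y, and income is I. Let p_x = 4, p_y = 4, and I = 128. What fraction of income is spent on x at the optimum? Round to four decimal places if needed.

share on x = 0.5

MU_x = 16/x, MU_y = 1. Tangency: 16/x = p_x/p_y.
So x*(p_x,p_y) = 16·p_y/p_x, independent of income; and y* = (I − 16·p_y)/p_y.
At the given prices: x* = 16·4/4 = 16, and y* = 16.
Expenditure on x: 4·16 = 64; share = 0.5.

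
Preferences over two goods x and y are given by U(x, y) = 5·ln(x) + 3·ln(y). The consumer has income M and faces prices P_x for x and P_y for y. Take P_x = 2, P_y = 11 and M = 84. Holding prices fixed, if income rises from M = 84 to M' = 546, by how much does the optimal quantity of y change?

Δy* = 15.75

MU_x/MU_y = (5·y)/(3·x); tangency sets this equal to P_x/P_y.
So 5·P_y·y = 3·P_x·x; combined with the budget, a share 0.625 of income goes to x.
Demand: x*(P_x,P_y,M) = 0.625·M/P_x and y* = 0.375·M/P_y.
At P_x=2, P_y=11, M=84: y* = 0.375·84/11 = 2.8636.
At M' = 546: y* = 18.6136. Change: 18.6136 − 2.8636 = 15.75.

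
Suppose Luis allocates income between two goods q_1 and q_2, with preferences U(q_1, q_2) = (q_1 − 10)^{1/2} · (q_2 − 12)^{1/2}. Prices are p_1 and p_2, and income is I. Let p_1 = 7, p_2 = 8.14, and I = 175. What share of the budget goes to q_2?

MRS = (q_2−12)/(q_1−10). Tangency with p_1/p_2 gives q_2−12 = (p_1/p_2)·(q_1−10).
Substituting into the budget: q_1* = 10 + 0.5·(I − 10·p_1 − 12·p_2)/p_1, and q_2* = 12 + 0.5·(…)/p_2.
Discretionary income = 175 − 10·7 − 12·8.14 = 7.32; q_1* = 10 + 0.5·7.32/7 = 10.5229; q_2* = 12 + 0.5·7.32/8.14 = 12.4496.
Expenditure on q_2: 8.14·12.4496 = 101.34; share = 0.5791.

share on q_2 = 0.5791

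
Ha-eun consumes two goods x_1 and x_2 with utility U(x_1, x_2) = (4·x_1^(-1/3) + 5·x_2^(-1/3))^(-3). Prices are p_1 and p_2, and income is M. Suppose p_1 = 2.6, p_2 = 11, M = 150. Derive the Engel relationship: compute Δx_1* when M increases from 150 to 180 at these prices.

Substitute x_2 = (x_2/x_1)·x_1 into the budget: x_1* = M/(p_1 + p_2·(x_2/x_1)).
Numerically x_2/x_1 = 0.400745, so x_1* = 150/(2.6 + 11·0.400745) = 21.4035.
At M' = 180: x_1* = 25.6842. Change: 25.6842 − 21.4035 = 4.2807.

Δx_1* = 4.2807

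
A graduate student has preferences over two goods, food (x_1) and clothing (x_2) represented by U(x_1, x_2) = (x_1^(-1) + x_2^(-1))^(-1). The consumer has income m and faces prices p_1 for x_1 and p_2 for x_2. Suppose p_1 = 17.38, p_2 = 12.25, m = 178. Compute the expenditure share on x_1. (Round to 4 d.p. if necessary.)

share on x_1 = 0.5436

From the CES first-order condition, (x_2/x_1)^(2) = p_1/p_2.
Solve for the ratio: x_2/x_1 = [p_1/p_2]^(0.5).
With the ratio pinned down, the budget gives x_1* = m/(p_1 + p_2·(x_2/x_1)) and x_2* = (x_2/x_1)·x_1*.
Numerically x_2/x_1 = 1.191124, so x_1* = 178/(17.38 + 12.25·1.191124) = 5.5675 and x_2* = 1.191124·5.5675 = 6.6316.
Expenditure on x_1: 17.38·5.5675 = 96.7631; share = 0.5436.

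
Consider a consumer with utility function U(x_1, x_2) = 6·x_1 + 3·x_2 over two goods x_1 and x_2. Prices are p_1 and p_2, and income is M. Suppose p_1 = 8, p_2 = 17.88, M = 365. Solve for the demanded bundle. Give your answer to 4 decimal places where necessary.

x_1* = 45.625, x_2* = 0

Linear utility — the consumer picks whichever good has higher MU/price: 6/8 = 0.75 vs 3/17.88 = 0.1678.
x_1 gives more utility per dollar, so spend all income on x_1: x_1* = M/p_1, x_2* = 0.
Numerically: x_1* = 45.625, x_2* = 0.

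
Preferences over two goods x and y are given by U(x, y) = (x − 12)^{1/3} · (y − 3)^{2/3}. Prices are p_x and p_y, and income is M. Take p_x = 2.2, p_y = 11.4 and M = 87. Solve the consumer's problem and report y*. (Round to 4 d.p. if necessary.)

Discretionary income = 87 − 12·2.2 − 3·11.4 = 26.4; y* = 3 + 2/3·26.4/11.4 = 4.5439.

y* = 4.5439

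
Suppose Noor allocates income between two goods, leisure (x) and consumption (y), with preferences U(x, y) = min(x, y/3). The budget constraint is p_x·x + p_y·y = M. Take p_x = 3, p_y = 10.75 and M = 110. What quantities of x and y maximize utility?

x* = 3.1206, y* = 9.3617

With perfect complements, no substitution: consume in ratio x:y = 1:3.
Budget: p_x·x + p_y·3·x = M, so (p_x + 3·p_y)·x = M.
Demand: x*(p_x,p_y,M) = M/(p_x + 3·p_y), y* = 3·M/(p_x + 3·p_y).
Here 3 + 3·10.75 = 35.25, giving x* = 3.1206 and y* = 9.3617.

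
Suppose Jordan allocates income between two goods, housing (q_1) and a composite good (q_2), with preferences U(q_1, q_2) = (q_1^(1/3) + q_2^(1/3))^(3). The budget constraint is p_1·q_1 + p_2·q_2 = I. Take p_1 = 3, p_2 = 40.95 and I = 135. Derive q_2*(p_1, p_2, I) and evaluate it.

MU_q_1 ∝ q_1^(-2/3), MU_q_2 ∝ q_2^(-2/3), so MRS = (q_2/q_1)^(2/3) = p_1/p_2.
Solve for the ratio: q_2/q_1 = [p_1/p_2]^(1.5).
Substitute q_2 = (q_2/q_1)·q_1 into the budget: q_1* = I/(p_1 + p_2·(q_2/q_1)).
Numerically q_2/q_1 = 0.019829, so q_1* = 135/(3 + 40.95·0.019829) = 35.4145 and q_2* = 0.019829·35.4145 = 0.7022.

q_2* = 0.7022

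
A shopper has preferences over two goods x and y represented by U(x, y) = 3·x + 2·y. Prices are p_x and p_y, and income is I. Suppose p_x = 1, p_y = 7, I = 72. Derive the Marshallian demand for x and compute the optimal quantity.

x* = 72

Perfect substitutes: compare marginal utility per dollar. 3/p_x vs 2/p_y → 3 vs 0.2857.
x gives more utility per dollar, so spend all income on x: x* = I/p_x, y* = 0.
Numerically: x* = 72, y* = 0.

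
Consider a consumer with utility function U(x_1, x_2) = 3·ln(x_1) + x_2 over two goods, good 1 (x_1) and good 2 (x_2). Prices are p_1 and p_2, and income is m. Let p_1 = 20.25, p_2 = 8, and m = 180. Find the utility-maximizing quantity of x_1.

x_1* = 1.1852

Set MRS = p_1/p_2: (3/x_1)/1 = p_1/p_2.
So x_1*(p_1,p_2) = 3·p_2/p_1, independent of income; and x_2* = (m − 3·p_2)/p_2.
At the given prices: x_1* = 3·8/20.25 = 1.1852.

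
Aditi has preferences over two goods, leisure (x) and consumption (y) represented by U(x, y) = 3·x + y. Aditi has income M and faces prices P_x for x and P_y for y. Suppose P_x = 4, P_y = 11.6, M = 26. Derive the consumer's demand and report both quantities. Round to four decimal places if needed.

x* = 6.5, y* = 0

Perfect substitutes: compare marginal utility per dollar. 3/P_x vs 1/P_y → 0.75 vs 0.0862.
x gives more utility per dollar, so spend all income on x: x* = M/P_x, y* = 0.
Numerically: x* = 6.5, y* = 0.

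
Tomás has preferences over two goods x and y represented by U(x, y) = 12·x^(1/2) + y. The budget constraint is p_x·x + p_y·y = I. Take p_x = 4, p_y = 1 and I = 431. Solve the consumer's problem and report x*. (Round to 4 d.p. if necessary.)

Set MRS = p_x/p_y: 6·x^(−1/2) = p_x/p_y.
Solve: √x = 6·p_y/p_x, so x*(p_x,p_y) = (6·p_y/p_x)², and y* = (I − p_x·x*)/p_y.
Plugging in: x* = (6·1/4)² = 2.25.

x* = 2.25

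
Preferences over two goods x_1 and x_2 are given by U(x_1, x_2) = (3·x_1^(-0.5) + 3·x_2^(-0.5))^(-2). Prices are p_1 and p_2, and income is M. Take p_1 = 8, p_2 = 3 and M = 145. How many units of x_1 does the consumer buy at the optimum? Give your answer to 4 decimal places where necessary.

Numerically x_2/x_1 = 1.922999, so x_1* = 145/(8 + 3·1.922999) = 10.5309.

x_1* = 10.5309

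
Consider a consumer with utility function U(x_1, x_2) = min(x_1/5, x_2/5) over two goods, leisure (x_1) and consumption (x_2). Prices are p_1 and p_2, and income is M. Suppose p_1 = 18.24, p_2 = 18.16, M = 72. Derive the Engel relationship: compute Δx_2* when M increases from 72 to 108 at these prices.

Δx_2* = 0.989

Leontief preferences: the optimum is at the kink where x_1/5 = x_2/5, i.e. x_2 = x_1.
Budget: p_1·x_1 + p_2·x_1 = M, so (5·p_1 + 5·p_2)·x_1 = 5·M.
Demand: x_1*(p_1,p_2,M) = 5·M/(5·p_1 + 5·p_2), x_2* = 5·M/(5·p_1 + 5·p_2).
Here 5·18.24 + 5·18.16 = 182, giving x_2* = 1.978.
At M' = 108: x_2* = 2.967. Change: 2.967 − 1.978 = 0.989.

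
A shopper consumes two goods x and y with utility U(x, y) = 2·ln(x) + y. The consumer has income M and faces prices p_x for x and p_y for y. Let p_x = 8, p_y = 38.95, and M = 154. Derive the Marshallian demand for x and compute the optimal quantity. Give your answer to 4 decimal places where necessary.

Set MRS = p_x/p_y: (2/x)/1 = p_x/p_y.
So x*(p_x,p_y) = 2·p_y/p_x, independent of income; and y* = (M − 2·p_y)/p_y.
At the given prices: x* = 2·38.95/8 = 9.7375.

x* = 9.7375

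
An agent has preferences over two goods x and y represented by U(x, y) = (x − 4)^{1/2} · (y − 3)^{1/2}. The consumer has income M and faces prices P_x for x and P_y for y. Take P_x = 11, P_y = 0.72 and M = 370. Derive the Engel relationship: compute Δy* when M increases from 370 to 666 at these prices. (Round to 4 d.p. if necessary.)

MRS = (y−3)/(x−4). Tangency with P_x/P_y gives y−3 = (P_x/P_y)·(x−4).
After buying the subsistence bundle (4, 3), a share 0.5 of the remaining income goes to x: x* = 4 + 0.5·(M − 4P_x − 3P_y)/P_x.
Discretionary income = 370 − 4·11 − 3·0.72 = 323.84; y* = 3 + 0.5·323.84/0.72 = 227.8889.
At M' = 666: y* = 433.4444. Change: 433.4444 − 227.8889 = 205.5556.

Δy* = 205.5556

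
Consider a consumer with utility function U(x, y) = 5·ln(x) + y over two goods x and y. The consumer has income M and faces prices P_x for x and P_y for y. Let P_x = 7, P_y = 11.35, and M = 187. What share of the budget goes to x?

share on x = 0.3035

MU_x = 5/x, MU_y = 1. Tangency: 5/x = P_x/P_y.
So x*(P_x,P_y) = 5·P_y/P_x, independent of income; and y* = (M − 5·P_y)/P_y.
At the given prices: x* = 5·11.35/7 = 8.1071, and y* = 11.4758.
Expenditure on x: 7·8.1071 = 56.75; share = 0.3035.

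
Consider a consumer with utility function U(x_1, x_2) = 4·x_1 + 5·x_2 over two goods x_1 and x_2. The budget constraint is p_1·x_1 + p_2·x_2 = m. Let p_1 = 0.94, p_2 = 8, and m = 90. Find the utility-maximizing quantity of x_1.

x_1 gives more utility per dollar, so spend all income on x_1: x_1* = m/p_1, x_2* = 0.
Numerically: x_1* = 95.7447, x_2* = 0.

x_1* = 95.7447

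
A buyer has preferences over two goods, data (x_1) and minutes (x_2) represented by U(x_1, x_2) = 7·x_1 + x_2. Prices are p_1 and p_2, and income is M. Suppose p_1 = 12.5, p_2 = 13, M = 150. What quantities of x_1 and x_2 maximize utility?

x_1* = 12, x_2* = 0

Linear utility — the consumer picks whichever good has higher MU/price: 7/12.5 = 0.56 vs 1/13 = 0.0769.
x_1 gives more utility per dollar, so spend all income on x_1: x_1* = M/p_1, x_2* = 0.
Numerically: x_1* = 12, x_2* = 0.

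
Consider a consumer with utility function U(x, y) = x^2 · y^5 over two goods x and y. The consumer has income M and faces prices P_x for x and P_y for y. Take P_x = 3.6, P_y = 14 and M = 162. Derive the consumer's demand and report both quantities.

x* = 12.8571, y* = 8.2653

Demand: x*(P_x,P_y,M) = 2/7·M/P_x and y* = 5/7·M/P_y.
At P_x=3.6, P_y=14, M=162: x* = 2/7·162/3.6 = 12.8571, y* = 8.2653.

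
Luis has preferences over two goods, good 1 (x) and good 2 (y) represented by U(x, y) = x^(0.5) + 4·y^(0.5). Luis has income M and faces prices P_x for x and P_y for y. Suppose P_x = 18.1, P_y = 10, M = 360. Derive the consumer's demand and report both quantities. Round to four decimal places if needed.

MU_x ∝ x^(-0.5), MU_y ∝ 4·y^(-0.5), so MRS = (1/4)·(y/x)^(0.5) = P_x/P_y.
Solve for the ratio: y/x = [4·P_x/P_y]^(2).
Substitute y = (y/x)·x into the budget: x* = M/(P_x + P_y·(y/x)).
Numerically y/x = 52.4176, so x* = 360/(18.1 + 10·52.4176) = 0.6639 and y* = 52.4176·0.6639 = 34.7984.

x* = 0.6639, y* = 34.7984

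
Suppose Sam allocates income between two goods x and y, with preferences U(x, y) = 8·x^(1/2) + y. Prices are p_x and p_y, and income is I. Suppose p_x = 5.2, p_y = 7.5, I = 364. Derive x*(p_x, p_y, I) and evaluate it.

Thus x* = (4·p_y/p_x)² — independent of I — with the rest of income spent on y.
Plugging in: x* = (4·7.5/5.2)² = 33.284.

x* = 33.284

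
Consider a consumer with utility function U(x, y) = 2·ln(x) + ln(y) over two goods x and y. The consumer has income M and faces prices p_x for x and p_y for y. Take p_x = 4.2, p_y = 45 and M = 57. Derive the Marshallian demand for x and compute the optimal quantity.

x* = 9.0476

MU_x/MU_y = (2·y)/(x); tangency sets this equal to p_x/p_y.
Rearranging, p_y·y = (1/2)·p_x·x. Substituting into the budget gives p_x·x·(1 + (1/2)) = M.
Demand: x*(p_x,p_y,M) = 2/3·M/p_x and y* = 1/3·M/p_y.
At p_x=4.2, p_y=45, M=57: x* = 2/3·57/4.2 = 9.0476.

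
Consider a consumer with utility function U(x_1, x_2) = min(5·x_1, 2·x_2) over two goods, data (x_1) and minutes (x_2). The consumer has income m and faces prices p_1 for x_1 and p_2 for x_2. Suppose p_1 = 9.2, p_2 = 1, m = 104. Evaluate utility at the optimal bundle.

Demand: x_1*(p_1,p_2,m) = 2·m/(2·p_1 + 5·p_2), x_2* = 5·m/(2·p_1 + 5·p_2).
Here 2·9.2 + 5·1 = 23.4, giving x_1* = 8.8889 and x_2* = 22.2222.
Utility at the optimum: U(8.8889, 22.2222) = 44.4444.

V = 44.4444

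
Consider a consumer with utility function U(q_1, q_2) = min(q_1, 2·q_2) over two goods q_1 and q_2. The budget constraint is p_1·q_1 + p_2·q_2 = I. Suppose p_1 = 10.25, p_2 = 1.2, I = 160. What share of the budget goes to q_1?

Here 2·10.25 + 1.2 = 21.7, giving q_1* = 14.7465 and q_2* = 7.3733.
Expenditure on q_1: 10.25·14.7465 = 151.1521; share = 0.9447.

share on q_1 = 0.9447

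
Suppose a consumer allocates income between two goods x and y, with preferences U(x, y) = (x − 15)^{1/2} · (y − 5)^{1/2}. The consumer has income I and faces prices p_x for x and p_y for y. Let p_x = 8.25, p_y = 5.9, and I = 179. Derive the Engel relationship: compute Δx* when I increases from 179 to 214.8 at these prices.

This is Cobb-Douglas in (x−15, y−5): tangency gives 0.5·p_y·(y−5) = 0.5·p_x·(x−15).
Substituting into the budget: x* = 15 + 0.5·(I − 15·p_x − 5·p_y)/p_x, and y* = 5 + 0.5·(…)/p_y.
Discretionary income = 179 − 15·8.25 − 5·5.9 = 25.75; x* = 15 + 0.5·25.75/8.25 = 16.5606.
At I' = 214.8: x* = 18.7303. Change: 18.7303 − 16.5606 = 2.1697.

Δx* = 2.1697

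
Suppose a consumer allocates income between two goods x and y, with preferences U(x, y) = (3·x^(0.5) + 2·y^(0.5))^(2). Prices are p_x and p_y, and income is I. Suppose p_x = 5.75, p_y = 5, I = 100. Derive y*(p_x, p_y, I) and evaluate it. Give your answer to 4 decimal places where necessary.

From the CES first-order condition, (3/2)·(y/x)^(0.5) = p_x/p_y.
Hence y/x = ((2/3)·p_x/p_y)^(1/(0.5)), i.e. raised to the 2 power.
With the ratio pinned down, the budget gives x* = I/(p_x + p_y·(y/x)) and y* = (y/x)·x*.
Numerically y/x = 0.587778, so x* = 100/(5.75 + 5·0.587778) = 11.509 and y* = 0.587778·11.509 = 6.7647.

y* = 6.7647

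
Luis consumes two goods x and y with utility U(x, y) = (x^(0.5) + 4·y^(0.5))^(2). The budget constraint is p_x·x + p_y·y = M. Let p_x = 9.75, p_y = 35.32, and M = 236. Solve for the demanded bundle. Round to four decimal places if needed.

x* = 4.4686, y* = 5.4482

MRS = MU_x/MU_y = (1/4)·(y/x)^(0.5). Set equal to p_x/p_y.
Solve for the ratio: y/x = [4·p_x/p_y]^(2).
With the ratio pinned down, the budget gives x* = M/(p_x + p_y·(y/x)) and y* = (y/x)·x*.
Numerically y/x = 1.219236, so x* = 236/(9.75 + 35.32·1.219236) = 4.4686 and y* = 1.219236·4.4686 = 5.4482.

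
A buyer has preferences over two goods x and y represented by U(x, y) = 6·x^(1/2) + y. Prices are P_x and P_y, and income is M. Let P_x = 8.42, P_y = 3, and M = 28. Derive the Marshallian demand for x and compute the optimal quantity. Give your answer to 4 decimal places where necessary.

Utility is quasi-linear in y; the FOC for x is 3/√x = P_x/P_y.
Solve: √x = 3·P_y/P_x, so x*(P_x,P_y) = (3·P_y/P_x)², and y* = (M − P_x·x*)/P_y.
Plugging in: x* = (3·3/8.42)² = 1.1425.

x* = 1.1425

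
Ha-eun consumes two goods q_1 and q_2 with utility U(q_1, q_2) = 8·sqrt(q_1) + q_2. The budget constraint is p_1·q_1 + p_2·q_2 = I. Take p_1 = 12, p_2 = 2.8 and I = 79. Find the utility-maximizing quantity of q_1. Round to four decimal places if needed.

q_1* = 0.8711

Utility is quasi-linear in q_2; the FOC for q_1 is 4/√q_1 = p_1/p_2.
Thus q_1* = (4·p_2/p_1)² — independent of I — with the rest of income spent on q_2.
Plugging in: q_1* = (4·2.8/12)² = 0.8711.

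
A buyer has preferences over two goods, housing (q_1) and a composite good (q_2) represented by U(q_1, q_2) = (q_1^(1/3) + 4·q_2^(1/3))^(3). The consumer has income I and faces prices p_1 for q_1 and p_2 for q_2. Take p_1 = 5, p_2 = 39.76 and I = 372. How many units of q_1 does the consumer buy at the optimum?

Substitute q_2 = (q_2/q_1)·q_1 into the budget: q_1* = I/(p_1 + p_2·(q_2/q_1)).
Numerically q_2/q_1 = 0.356759, so q_1* = 372/(5 + 39.76·0.356759) = 19.3904.

q_1* = 19.3904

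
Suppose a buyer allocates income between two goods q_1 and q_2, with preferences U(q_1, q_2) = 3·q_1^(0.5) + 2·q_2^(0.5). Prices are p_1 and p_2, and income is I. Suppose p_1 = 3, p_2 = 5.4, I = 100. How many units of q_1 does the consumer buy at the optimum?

With the ratio pinned down, the budget gives q_1* = I/(p_1 + p_2·(q_2/q_1)) and q_2* = (q_2/q_1)·q_1*.
Numerically q_2/q_1 = 0.137174, so q_1* = 100/(3 + 5.4·0.137174) = 26.7327.

q_1* = 26.7327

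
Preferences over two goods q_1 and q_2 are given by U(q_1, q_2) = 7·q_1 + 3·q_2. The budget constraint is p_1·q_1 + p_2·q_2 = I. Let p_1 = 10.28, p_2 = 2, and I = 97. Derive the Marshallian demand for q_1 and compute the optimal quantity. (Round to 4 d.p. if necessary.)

Linear utility — the consumer picks whichever good has higher MU/price: 7/10.28 = 0.6809 vs 3/2 = 1.5.
q_2 gives more utility per dollar, so spend all income on q_2: q_2* = I/p_2, q_1* = 0.
Numerically: q_1* = 0, q_2* = 48.5.

q_1* = 0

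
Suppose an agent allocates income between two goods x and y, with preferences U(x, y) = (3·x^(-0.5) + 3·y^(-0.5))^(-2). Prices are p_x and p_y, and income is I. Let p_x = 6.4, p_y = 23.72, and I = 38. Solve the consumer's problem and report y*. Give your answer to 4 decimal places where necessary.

y* = 0.9732

From the CES first-order condition, (y/x)^(1.5) = p_x/p_y.
Hence y/x = (p_x/p_y)^(1/(1.5)), i.e. raised to the 2/3 power.
Substitute y = (y/x)·x into the budget: x* = I/(p_x + p_y·(y/x)).
Numerically y/x = 0.417552, so x* = 38/(6.4 + 23.72·0.417552) = 2.3307 and y* = 0.417552·2.3307 = 0.9732.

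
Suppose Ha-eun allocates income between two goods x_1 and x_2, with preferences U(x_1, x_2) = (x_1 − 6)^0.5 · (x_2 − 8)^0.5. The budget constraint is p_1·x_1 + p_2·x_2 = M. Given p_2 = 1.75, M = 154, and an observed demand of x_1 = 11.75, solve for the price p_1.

This is Cobb-Douglas in (x_1−6, x_2−8): tangency gives 0.5·p_2·(x_2−8) = 0.5·p_1·(x_1−6).
Substituting into the budget: x_1* = 6 + 0.5·(M − 6·p_1 − 8·p_2)/p_1, and x_2* = 8 + 0.5·(…)/p_2.
Set x_1* = 11.75 in the demand function and solve for p_1: p_1 = 8.

p_1 = 8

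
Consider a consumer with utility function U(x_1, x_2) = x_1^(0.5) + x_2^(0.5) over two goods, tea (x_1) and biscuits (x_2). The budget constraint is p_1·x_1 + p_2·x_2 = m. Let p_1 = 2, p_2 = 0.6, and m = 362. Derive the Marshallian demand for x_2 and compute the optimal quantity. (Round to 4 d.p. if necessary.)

x_2* = 464.1026

MRS = MU_x_1/MU_x_2 = (x_2/x_1)^(0.5). Set equal to p_1/p_2.
Hence x_2/x_1 = (p_1/p_2)^(1/(0.5)), i.e. raised to the 2 power.
Substitute x_2 = (x_2/x_1)·x_1 into the budget: x_1* = m/(p_1 + p_2·(x_2/x_1)).
Numerically x_2/x_1 = 11.111111, so x_1* = 362/(2 + 0.6·11.111111) = 41.7692 and x_2* = 11.111111·41.7692 = 464.1026.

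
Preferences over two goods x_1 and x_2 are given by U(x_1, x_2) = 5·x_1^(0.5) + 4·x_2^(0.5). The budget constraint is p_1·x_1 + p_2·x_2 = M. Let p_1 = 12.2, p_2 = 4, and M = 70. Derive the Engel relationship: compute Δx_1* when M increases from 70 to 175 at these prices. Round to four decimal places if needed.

Δx_1* = 2.9155

Numerically x_2/x_1 = 5.9536, so x_1* = 70/(12.2 + 4·5.9536) = 1.9437.
At M' = 175: x_1* = 4.8592. Change: 4.8592 − 1.9437 = 2.9155.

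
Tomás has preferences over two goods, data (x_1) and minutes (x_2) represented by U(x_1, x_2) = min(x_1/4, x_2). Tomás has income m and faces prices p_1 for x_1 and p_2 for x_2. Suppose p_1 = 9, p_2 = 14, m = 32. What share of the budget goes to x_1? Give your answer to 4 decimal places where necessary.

Demand: x_1*(p_1,p_2,m) = 4·m/(4·p_1 + p_2), x_2* = m/(4·p_1 + p_2).
Here 4·9 + 14 = 50, giving x_1* = 2.56 and x_2* = 0.64.
Expenditure on x_1: 9·2.56 = 23.04; share = 0.72.

share on x_1 = 0.72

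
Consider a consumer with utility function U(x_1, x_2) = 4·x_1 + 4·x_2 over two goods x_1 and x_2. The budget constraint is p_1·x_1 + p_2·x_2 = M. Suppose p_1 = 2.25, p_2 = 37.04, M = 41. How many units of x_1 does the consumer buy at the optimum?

x_1* = 18.2222

Linear utility — the consumer picks whichever good has higher MU/price: 4/2.25 = 1.7778 vs 4/37.04 = 0.108.
x_1 gives more utility per dollar, so spend all income on x_1: x_1* = M/p_1, x_2* = 0.
Numerically: x_1* = 18.2222, x_2* = 0.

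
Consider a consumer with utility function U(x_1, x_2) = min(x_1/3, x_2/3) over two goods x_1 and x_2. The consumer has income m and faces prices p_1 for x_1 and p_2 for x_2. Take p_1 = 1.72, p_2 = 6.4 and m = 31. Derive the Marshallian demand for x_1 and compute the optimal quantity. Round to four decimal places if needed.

Leontief preferences: the optimum is at the kink where x_1/3 = x_2/3, i.e. x_2 = x_1.
Budget: p_1·x_1 + p_2·x_1 = m, so (3·p_1 + 3·p_2)·x_1 = 3·m.
Demand: x_1*(p_1,p_2,m) = 3·m/(3·p_1 + 3·p_2), x_2* = 3·m/(3·p_1 + 3·p_2).
Here 3·1.72 + 3·6.4 = 24.36, giving x_1* = 3.8177.

x_1* = 3.8177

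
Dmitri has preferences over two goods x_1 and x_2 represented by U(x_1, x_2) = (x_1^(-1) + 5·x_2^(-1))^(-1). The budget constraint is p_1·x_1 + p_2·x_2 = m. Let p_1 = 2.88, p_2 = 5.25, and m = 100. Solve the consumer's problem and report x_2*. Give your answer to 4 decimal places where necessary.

x_2* = 14.3083

From the CES first-order condition, (1/5)·(x_2/x_1)^(2) = p_1/p_2.
Hence x_2/x_1 = (5·p_1/p_2)^(1/(2)), i.e. raised to the 0.5 power.
With the ratio pinned down, the budget gives x_1* = m/(p_1 + p_2·(x_2/x_1)) and x_2* = (x_2/x_1)·x_1*.
Numerically x_2/x_1 = 1.656157, so x_1* = 100/(2.88 + 5.25·1.656157) = 8.6394 and x_2* = 1.656157·8.6394 = 14.3083.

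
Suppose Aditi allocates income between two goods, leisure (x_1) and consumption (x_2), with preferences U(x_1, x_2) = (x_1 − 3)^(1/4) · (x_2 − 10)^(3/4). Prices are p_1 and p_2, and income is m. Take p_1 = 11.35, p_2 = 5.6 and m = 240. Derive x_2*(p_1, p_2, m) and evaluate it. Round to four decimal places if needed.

x_2* = 30.0826

Let x_1' = x_1−3, x_2' = x_2−10. MRS = (1/3)·x_2'/x_1' = p_1/p_2.
After buying the subsistence bundle (3, 10), a share 0.25 of the remaining income goes to x_1: x_1* = 3 + 0.25·(m − 3p_1 − 10p_2)/p_1.
Discretionary income = 240 − 3·11.35 − 10·5.6 = 149.95; x_2* = 10 + 0.75·149.95/5.6 = 30.0826.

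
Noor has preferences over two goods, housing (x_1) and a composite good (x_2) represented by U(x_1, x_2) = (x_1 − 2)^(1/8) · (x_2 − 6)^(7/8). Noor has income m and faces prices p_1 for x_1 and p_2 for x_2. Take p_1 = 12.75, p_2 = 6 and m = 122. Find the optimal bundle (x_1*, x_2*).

This is Cobb-Douglas in (x_1−2, x_2−6): tangency gives 0.125·p_2·(x_2−6) = 0.875·p_1·(x_1−2).
Substituting into the budget: x_1* = 2 + 0.125·(m − 2·p_1 − 6·p_2)/p_1, and x_2* = 6 + 0.875·(…)/p_2.
Discretionary income = 122 − 2·12.75 − 6·6 = 60.5; x_1* = 2 + 0.125·60.5/12.75 = 2.5931; x_2* = 6 + 0.875·60.5/6 = 14.8229.

x_1* = 2.5931, x_2* = 14.8229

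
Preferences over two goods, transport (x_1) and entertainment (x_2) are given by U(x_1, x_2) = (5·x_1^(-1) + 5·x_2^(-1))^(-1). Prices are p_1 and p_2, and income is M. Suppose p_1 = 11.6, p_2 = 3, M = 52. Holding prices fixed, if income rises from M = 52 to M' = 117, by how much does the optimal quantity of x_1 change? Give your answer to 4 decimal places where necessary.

From the CES first-order condition, (x_2/x_1)^(2) = p_1/p_2.
Hence x_2/x_1 = (p_1/p_2)^(1/(2)), i.e. raised to the 0.5 power.
Substitute x_2 = (x_2/x_1)·x_1 into the budget: x_1* = M/(p_1 + p_2·(x_2/x_1)).
Numerically x_2/x_1 = 1.966384, so x_1* = 52/(11.6 + 3·1.966384) = 2.9716.
At M' = 117: x_1* = 6.686. Change: 6.686 − 2.9716 = 3.7145.

Δx_1* = 3.7145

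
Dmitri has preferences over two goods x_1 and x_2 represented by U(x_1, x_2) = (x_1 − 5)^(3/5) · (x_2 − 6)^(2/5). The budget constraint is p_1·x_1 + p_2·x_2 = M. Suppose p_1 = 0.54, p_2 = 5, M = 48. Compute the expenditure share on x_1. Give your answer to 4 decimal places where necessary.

share on x_1 = 0.2475

MRS = (3/2)·(x_2−6)/(x_1−5). Tangency with p_1/p_2 gives x_2−6 = (2/3)·(p_1/p_2)·(x_1−5).
After buying the subsistence bundle (5, 6), a share 0.6 of the remaining income goes to x_1: x_1* = 5 + 0.6·(M − 5p_1 − 6p_2)/p_1.
Discretionary income = 48 − 5·0.54 − 6·5 = 15.3; x_1* = 5 + 0.6·15.3/0.54 = 22; x_2* = 6 + 0.4·15.3/5 = 7.224.
Expenditure on x_1: 0.54·22 = 11.88; share = 0.2475.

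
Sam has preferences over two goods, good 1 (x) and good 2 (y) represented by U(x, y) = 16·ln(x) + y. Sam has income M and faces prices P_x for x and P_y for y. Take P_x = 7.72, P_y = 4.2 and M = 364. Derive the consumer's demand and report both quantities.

So x*(P_x,P_y) = 16·P_y/P_x, independent of income; and y* = (M − 16·P_y)/P_y.
At the given prices: x* = 16·4.2/7.72 = 8.7047, and y* = 70.6667.

x* = 8.7047, y* = 70.6667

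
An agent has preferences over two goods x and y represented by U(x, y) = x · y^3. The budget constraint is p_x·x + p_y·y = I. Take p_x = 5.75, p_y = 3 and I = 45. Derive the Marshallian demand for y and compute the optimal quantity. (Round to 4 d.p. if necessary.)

Demand: x*(p_x,p_y,I) = 0.25·I/p_x and y* = 0.75·I/p_y.
At p_x=5.75, p_y=3, I=45: y* = 0.75·45/3 = 11.25.

y* = 11.25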